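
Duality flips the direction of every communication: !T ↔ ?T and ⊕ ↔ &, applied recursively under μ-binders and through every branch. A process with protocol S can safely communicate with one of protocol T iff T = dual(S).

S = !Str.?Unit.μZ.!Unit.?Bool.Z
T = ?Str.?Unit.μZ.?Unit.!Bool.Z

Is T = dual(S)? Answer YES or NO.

!Str vs ?Str  match
  ?Unit vs ?Unit  ✗ same direction on both sides — not dual

NO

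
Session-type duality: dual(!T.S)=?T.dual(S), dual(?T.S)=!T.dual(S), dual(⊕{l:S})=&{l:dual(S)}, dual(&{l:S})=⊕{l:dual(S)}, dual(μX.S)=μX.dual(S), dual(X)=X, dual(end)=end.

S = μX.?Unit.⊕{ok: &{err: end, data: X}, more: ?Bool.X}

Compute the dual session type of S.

μX.!Unit.&{ok: ⊕{err: end, data: X}, more: !Bool.X}

μX ↦ μX  (μ self-dual)
  ?Unit ↦ !Unit
    ⊕{ok,more} ↦ &{ok,more}  (⊕→&)
      case ok:
        &{err,data} ↦ ⊕{err,data}  (offer→select)
          case err:
            dual(end) = end
          case data:
            dual(X) = X
      case more:
        ?Bool ↦ !Bool
          dual(X) = X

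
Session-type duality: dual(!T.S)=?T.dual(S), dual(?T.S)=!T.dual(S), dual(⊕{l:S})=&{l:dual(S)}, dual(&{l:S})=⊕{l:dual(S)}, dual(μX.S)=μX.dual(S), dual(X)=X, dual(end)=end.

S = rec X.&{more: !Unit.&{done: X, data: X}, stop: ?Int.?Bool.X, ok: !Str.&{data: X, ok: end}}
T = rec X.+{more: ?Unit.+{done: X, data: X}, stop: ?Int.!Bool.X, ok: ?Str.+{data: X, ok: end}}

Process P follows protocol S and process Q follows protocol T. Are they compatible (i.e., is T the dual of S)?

rec X vs rec X  match (μ self-dual)
  &{more,stop,ok} vs +{more,stop,ok}  match label sets agree
    case more:
      !Unit vs ?Unit  match
        &{done,data} vs +{done,data}  match label sets agree
          case done:
            X vs X  match
          case data:
            X vs X  match
    case stop:
      ?Int vs ?Int  ✗ same direction on both sides — not dual

NO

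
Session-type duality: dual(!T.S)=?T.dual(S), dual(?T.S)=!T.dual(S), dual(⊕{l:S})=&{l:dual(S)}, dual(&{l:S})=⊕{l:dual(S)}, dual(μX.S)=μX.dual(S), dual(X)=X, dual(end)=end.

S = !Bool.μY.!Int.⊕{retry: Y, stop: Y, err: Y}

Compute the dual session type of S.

!Bool ↦ ?Bool
  μY ↦ μY  (binder kept)
    !Int ↦ ?Int
      ⊕{retry,stop,err} ↦ &{retry,stop,err}  (⊕→&)
        • retry:
          Y self-dual
        • stop:
          Y self-dual
        • err:
          Y self-dual

?Bool.μY.?Int.&{retry: Y, stop: Y, err: Y}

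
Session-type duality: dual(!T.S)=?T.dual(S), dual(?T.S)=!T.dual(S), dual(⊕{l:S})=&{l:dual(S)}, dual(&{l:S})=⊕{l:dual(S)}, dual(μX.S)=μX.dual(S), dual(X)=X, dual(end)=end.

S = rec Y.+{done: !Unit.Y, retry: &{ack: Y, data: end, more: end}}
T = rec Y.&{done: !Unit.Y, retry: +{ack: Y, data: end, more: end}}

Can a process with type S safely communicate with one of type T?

NO

rec Y | rec Y  ok (binder kept)
  +{done,retry} | &{done,retry}  ok label sets agree
    [done]
      !Unit | !Unit  ✗ same direction on both sides — not dual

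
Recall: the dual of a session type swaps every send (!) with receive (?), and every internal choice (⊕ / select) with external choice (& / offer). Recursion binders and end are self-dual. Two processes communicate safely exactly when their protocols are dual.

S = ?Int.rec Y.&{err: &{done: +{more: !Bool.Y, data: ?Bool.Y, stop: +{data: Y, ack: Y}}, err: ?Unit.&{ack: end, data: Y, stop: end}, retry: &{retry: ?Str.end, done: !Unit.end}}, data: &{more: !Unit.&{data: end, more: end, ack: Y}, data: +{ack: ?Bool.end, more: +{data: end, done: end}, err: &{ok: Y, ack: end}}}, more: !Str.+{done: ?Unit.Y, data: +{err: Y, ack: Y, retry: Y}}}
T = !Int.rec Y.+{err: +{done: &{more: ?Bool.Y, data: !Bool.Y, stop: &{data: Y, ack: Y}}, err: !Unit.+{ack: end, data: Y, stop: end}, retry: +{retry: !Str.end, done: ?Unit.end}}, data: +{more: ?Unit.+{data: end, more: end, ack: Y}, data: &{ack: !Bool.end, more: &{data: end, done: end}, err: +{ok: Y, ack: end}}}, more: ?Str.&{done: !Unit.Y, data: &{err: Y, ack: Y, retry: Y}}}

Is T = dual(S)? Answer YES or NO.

?Int vs !Int  ✓
  rec Y vs rec Y  ✓ (rec unchanged)
    &{err,data,more} vs +{err,data,more}  ✓ same labels
      • err:
        &{done,err,retry} vs +{done,err,retry}  ✓ same labels
          • done:
            +{more,data,stop} vs &{more,data,stop}  ✓ same labels
              • more:
                !Bool vs ?Bool  ✓
                  Y vs Y  ✓
              • data:
                ?Bool vs !Bool  ✓
                  Y vs Y  ✓
              • stop:
                +{data,ack} vs &{data,ack}  ✓ same labels
                  • data:
                    Y vs Y  ✓
                  • ack:
                    Y vs Y  ✓
          • err:
            ?Unit vs !Unit  ✓
              &{ack,data,stop} vs +{ack,data,stop}  ✓ same labels
                • ack:
                  end vs end  ✓
                • data:
                  Y vs Y  ✓
                • stop:
                  end vs end  ✓
          • retry:
            &{retry,done} vs +{retry,done}  ✓ same labels
              • retry:
                ?Str vs !Str  ✓
                  end vs end  ✓
              • done:
                !Unit vs ?Unit  ✓
                  end vs end  ✓
      • data:
        &{more,data} vs +{more,data}  ✓ same labels
          • more:
            !Unit vs ?Unit  ✓
              &{data,more,ack} vs +{data,more,ack}  ✓ same labels
                • data:
                  end vs end  ✓
                • more:
                  end vs end  ✓
                • ack:
                  Y vs Y  ✓
          • data:
            +{ack,more,err} vs &{ack,more,err}  ✓ same labels
              • ack:
                ?Bool vs !Bool  ✓
                  end vs end  ✓
              • more:
                +{data,done} vs &{data,done}  ✓ same labels
                  • data:
                    end vs end  ✓
                  • done:
                    end vs end  ✓
              • err:
                &{ok,ack} vs +{ok,ack}  ✓ same labels
                  • ok:
                    Y vs Y  ✓
                  • ack:
                    end vs end  ✓
      • more:
        !Str vs ?Str  ✓
          +{done,data} vs &{done,data}  ✓ same labels
            • done:
              ?Unit vs !Unit  ✓
                Y vs Y  ✓
            • data:
              +{err,ack,retry} vs &{err,ack,retry}  ✓ same labels
                • err:
                  Y vs Y  ✓
                • ack:
                  Y vs Y  ✓
                • retry:
                  Y vs Y  ✓

YES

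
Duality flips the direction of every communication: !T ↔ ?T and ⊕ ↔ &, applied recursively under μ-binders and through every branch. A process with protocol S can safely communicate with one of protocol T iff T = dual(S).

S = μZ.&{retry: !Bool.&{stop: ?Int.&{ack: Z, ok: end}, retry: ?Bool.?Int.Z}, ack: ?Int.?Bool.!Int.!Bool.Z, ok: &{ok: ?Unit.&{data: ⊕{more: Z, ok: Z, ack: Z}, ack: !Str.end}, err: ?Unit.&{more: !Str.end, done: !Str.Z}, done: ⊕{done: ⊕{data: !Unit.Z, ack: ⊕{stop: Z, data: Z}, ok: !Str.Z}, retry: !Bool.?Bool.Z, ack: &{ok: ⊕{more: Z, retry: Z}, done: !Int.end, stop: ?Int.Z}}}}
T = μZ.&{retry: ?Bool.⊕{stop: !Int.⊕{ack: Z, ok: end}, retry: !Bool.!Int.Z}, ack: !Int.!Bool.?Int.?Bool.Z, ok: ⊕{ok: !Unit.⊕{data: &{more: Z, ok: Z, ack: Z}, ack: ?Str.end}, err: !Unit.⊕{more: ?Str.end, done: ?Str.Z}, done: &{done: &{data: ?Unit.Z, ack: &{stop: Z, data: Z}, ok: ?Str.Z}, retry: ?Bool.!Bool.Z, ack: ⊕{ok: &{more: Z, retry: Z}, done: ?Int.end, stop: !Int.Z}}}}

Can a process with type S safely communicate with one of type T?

μZ | μZ  ok (μ self-dual)
  &{retry,ack,ok} | &{retry,ack,ok}  ✗ choice polarity not flipped — not dual

NO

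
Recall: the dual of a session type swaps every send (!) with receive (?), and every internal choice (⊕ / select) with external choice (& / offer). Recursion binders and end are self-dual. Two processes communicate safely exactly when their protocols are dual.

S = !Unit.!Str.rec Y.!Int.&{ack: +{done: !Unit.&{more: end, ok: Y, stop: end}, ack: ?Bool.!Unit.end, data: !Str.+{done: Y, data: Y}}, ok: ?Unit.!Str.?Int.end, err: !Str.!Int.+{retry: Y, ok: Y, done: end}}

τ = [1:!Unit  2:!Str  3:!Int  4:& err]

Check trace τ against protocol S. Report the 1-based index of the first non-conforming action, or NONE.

NONE

@1 !Unit  ok  residual = !Str.rec Y.…
@2 !Str  ok  residual = rec Y.…
@3 !Int  ok  residual = &{ack: +{done: !Unit.&{more: end, ok: rec Y.…, stop: end}, ack: ?Bool.!Unit.end, data: !Str.+{done: rec Y.…, data: rec Y.…}}, ok: ?Unit.!Str.?Int.end, err: !Str.!Int.+{retry: rec Y.…, ok: rec Y.…, done: end}}
@4 & err  ok  residual = !Str.!Int.+{retry: rec Y.…, ok: rec Y.…, done: end}
trace exhausted — no violation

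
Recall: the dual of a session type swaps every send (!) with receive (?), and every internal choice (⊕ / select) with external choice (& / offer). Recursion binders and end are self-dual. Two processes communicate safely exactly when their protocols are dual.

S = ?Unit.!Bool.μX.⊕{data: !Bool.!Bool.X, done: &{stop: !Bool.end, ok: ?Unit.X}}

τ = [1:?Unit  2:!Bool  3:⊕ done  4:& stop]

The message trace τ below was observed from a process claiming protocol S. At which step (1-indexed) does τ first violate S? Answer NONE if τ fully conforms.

step 1: ?Unit  match  state: !Bool.μX.…
step 2: !Bool  match  state: μX.…
step 3: ⊕ done  match  state: &{stop: !Bool.end, ok: ?Unit.μX.…}
step 4: & stop  match  state: !Bool.end
trace exhausted — no violation

NONE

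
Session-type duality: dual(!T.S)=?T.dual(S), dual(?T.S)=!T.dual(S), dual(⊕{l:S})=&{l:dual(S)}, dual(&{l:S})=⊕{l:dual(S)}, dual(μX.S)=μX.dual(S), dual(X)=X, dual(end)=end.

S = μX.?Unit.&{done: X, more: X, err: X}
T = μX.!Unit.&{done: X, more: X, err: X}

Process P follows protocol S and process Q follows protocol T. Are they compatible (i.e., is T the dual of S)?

NO

μX | μX  match (binder kept)
  ?Unit | !Unit  match
    &{done,more,err} | &{done,more,err}  ✗ choice polarity not flipped — not dual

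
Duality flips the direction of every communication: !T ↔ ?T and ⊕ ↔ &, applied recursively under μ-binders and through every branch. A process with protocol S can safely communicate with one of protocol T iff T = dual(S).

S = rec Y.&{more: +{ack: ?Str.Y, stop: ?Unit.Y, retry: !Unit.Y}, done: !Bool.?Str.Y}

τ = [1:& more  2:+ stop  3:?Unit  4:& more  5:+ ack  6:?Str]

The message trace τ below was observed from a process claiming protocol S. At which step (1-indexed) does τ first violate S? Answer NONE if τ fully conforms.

@1 & more  ✓  cont: +{ack: ?Str.rec Y.…, stop: ?Unit.rec Y.…, retry: !Unit.rec Y.…}
@2 + stop  ✓  cont: ?Unit.rec Y.…
@3 ?Unit  ✓  cont: rec Y.…
@4 & more  ✓  cont: +{ack: ?Str.rec Y.…, stop: ?Unit.rec Y.…, retry: !Unit.rec Y.…}
@5 + ack  ✓  cont: ?Str.rec Y.…
@6 ?Str  ✓  cont: rec Y.…
all 6 steps conform

NONE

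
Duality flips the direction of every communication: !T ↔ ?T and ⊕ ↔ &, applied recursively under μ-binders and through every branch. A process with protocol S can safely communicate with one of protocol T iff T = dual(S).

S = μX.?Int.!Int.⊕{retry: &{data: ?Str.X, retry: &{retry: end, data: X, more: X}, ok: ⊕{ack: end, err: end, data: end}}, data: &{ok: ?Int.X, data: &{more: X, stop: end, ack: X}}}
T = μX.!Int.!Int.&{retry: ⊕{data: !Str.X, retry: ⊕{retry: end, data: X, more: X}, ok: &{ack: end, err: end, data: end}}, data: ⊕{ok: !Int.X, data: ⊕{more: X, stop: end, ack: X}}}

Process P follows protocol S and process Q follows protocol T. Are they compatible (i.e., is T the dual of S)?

μX | μX  ok (μ self-dual)
  ?Int | !Int  ok
    !Int | !Int  ✗ same direction on both sides — not dual

NO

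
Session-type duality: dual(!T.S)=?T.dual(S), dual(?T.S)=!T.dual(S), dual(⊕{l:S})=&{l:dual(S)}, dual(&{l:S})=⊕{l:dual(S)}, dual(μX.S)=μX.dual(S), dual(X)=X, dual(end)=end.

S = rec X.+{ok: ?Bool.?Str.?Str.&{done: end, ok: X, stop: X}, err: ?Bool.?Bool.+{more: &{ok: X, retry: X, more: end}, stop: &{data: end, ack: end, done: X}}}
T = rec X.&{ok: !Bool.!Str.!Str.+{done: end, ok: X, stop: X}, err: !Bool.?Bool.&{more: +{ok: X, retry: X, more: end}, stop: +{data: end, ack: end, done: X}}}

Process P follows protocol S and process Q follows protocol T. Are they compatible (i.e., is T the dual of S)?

rec X vs rec X  ok (μ self-dual)
  +{ok,err} vs &{ok,err}  ok same labels
    [ok]
      ?Bool vs !Bool  ok
        ?Str vs !Str  ok
          ?Str vs !Str  ok
            &{done,ok,stop} vs +{done,ok,stop}  ok same labels
              [done]
                end vs end  ok
              [ok]
                X vs X  ok
              [stop]
                X vs X  ok
    [err]
      ?Bool vs !Bool  ok
        ?Bool vs ?Bool  ✗ same direction on both sides — not dual

NO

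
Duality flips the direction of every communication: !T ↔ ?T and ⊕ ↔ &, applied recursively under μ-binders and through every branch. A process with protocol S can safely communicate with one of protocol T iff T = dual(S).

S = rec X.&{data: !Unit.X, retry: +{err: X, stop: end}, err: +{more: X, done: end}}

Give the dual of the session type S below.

rec X.+{data: ?Unit.X, retry: &{err: X, stop: end}, err: &{more: X, done: end}}

rec X → rec X  (μ self-dual)
  &{data,retry,err} → +{data,retry,err}  (external→internal)
    • data:
      !Unit → ?Unit
        X ↦ X
    • retry:
      +{err,stop} → &{err,stop}  (⊕→&)
        • err:
          X ↦ X
        • stop:
          end ↦ end
    • err:
      +{more,done} → &{more,done}  (⊕→&)
        • more:
          X ↦ X
        • done:
          end ↦ end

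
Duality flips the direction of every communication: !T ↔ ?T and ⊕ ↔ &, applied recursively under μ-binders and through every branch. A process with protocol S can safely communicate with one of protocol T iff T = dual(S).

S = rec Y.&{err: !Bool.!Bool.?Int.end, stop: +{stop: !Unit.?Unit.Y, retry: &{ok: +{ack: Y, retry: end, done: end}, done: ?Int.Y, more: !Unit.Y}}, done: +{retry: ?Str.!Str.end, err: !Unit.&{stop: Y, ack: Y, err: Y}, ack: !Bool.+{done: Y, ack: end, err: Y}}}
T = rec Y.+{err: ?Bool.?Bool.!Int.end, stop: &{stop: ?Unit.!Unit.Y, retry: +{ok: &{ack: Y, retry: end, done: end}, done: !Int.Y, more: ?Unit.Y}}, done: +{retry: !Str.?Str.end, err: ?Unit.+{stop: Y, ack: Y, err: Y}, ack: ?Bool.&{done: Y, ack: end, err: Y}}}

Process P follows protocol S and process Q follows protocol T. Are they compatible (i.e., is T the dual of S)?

rec Y vs rec Y  ok (μ self-dual)
  &{err,stop,done} vs +{err,stop,done}  ok same labels
    • err:
      !Bool vs ?Bool  ok
        !Bool vs ?Bool  ok
          ?Int vs !Int  ok
            end vs end  ok
    • stop:
      +{stop,retry} vs &{stop,retry}  ok same labels
        • stop:
          !Unit vs ?Unit  ok
            ?Unit vs !Unit  ok
              Y vs Y  ok
        • retry:
          &{ok,done,more} vs +{ok,done,more}  ok same labels
            • ok:
              +{ack,retry,done} vs &{ack,retry,done}  ok same labels
                • ack:
                  Y vs Y  ok
                • retry:
                  end vs end  ok
                • done:
                  end vs end  ok
            • done:
              ?Int vs !Int  ok
                Y vs Y  ok
            • more:
              !Unit vs ?Unit  ok
                Y vs Y  ok
    • done:
      +{retry,err,ack} vs +{retry,err,ack}  ✗ choice polarity not flipped — not dual

NO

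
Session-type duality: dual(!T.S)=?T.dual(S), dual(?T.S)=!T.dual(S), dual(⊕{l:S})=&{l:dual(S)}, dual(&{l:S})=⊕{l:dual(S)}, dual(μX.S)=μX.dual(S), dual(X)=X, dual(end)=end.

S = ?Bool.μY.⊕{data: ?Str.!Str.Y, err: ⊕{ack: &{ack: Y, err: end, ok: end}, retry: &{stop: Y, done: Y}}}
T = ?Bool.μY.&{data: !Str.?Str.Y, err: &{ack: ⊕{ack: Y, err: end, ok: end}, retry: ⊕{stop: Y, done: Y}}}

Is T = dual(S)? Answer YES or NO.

NO

?Bool | ?Bool  ✗ same direction on both sides — not dual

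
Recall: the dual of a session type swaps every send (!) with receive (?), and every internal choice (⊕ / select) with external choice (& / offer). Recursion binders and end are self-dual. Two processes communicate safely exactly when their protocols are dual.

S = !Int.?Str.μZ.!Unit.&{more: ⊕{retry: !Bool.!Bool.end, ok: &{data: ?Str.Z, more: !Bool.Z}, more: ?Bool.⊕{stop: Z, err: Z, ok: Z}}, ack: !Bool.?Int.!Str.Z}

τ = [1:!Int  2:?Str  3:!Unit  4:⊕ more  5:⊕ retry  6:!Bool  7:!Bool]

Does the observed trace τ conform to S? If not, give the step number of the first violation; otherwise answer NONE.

step 1: !Int  ok  state: ?Str.μZ.…
step 2: ?Str  ok  state: μZ.…
step 3: !Unit  ok  state: &{more: ⊕{retry: !Bool.!Bool.end, ok: &{data: ?Str.μZ.…, more: !Bool.μZ.…}, more: ?Bool.⊕{stop: μZ.…, err: μZ.…, ok: μZ.…}}, ack: !Bool.?Int.!Str.μZ.…}
step 4: got ⊕ more, protocol expects & more or & ack  ✗

4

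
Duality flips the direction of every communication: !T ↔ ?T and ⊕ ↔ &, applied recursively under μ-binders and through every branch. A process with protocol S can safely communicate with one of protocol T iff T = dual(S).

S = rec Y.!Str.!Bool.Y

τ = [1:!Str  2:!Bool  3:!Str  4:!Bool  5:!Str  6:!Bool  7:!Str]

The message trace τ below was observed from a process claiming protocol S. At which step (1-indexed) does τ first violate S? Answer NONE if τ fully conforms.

NONE

step 1: !Str  match  state: !Bool.rec Y.…
step 2: !Bool  match  state: rec Y.…
step 3: !Str  match  state: !Bool.rec Y.…
step 4: !Bool  match  state: rec Y.…
step 5: !Str  match  state: !Bool.rec Y.…
step 6: !Bool  match  state: rec Y.…
step 7: !Str  match  state: !Bool.rec Y.…
all 7 steps conform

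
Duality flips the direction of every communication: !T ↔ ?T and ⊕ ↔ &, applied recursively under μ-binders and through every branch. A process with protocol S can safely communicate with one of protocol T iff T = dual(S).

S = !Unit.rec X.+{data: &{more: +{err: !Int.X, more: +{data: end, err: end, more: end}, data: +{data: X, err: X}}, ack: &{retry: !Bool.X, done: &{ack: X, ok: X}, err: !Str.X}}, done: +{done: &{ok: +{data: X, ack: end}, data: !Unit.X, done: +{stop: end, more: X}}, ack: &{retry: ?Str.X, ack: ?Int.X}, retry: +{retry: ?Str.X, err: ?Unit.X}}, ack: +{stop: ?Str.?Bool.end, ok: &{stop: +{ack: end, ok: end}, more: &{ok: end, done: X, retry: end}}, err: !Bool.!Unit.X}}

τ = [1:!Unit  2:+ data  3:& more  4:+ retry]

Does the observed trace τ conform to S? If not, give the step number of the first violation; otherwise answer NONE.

[1] !Unit  ok  state: rec X.…
[2] + data  ok  state: &{more: +{err: !Int.rec X.…, more: +{data: end, err: end, more: end}, data: +{data: rec X.…, err: rec X.…}}, ack: &{retry: !Bool.rec X.…, done: &{ack: rec X.…, ok: rec X.…}, err: !Str.rec X.…}}
[3] & more  ok  state: +{err: !Int.rec X.…, more: +{data: end, err: end, more: end}, data: +{data: rec X.…, err: rec X.…}}
[4] got + retry, protocol expects + err or + more or + data  ✗

4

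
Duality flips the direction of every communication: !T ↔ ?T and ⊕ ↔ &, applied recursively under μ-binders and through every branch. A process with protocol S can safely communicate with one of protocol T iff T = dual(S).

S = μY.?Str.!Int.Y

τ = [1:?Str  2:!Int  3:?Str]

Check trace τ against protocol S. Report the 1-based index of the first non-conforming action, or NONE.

[1] ?Str  ✓  cont: !Int.μY.…
[2] !Int  ✓  cont: μY.…
[3] ?Str  ✓  cont: !Int.μY.…
τ conforms to S (length 3)

NONE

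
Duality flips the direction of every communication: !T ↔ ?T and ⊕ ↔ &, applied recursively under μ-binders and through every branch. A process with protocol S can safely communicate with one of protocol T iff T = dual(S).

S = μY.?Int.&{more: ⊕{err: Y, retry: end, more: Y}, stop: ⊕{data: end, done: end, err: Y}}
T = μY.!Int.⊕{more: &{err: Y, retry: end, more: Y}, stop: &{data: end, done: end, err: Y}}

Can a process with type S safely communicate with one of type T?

μY vs μY  match (binder kept)
  ?Int vs !Int  match
    &{more,stop} vs ⊕{more,stop}  match same labels
      case more:
        ⊕{err,retry,more} vs &{err,retry,more}  match same labels
          case err:
            Y vs Y  match
          case retry:
            end vs end  match
          case more:
            Y vs Y  match
      case stop:
        ⊕{data,done,err} vs &{data,done,err}  match same labels
          case data:
            end vs end  match
          case done:
            end vs end  match
          case err:
            Y vs Y  match

YES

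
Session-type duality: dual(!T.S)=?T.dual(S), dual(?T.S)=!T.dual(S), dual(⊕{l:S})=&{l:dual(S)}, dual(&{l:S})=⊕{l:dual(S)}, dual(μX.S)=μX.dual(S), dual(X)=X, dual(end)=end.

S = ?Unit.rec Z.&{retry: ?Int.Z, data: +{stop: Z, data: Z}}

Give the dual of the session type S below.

!Unit.rec Z.+{retry: !Int.Z, data: &{stop: Z, data: Z}}

?Unit ↦ !Unit
  rec Z ↦ rec Z  (binder kept)
    &{retry,data} ↦ +{retry,data}  (external→internal)
      • retry:
        ?Int ↦ !Int
          dual(Z) = Z
      • data:
        +{stop,data} ↦ &{stop,data}  (select→offer)
          • stop:
            dual(Z) = Z
          • data:
            dual(Z) = Z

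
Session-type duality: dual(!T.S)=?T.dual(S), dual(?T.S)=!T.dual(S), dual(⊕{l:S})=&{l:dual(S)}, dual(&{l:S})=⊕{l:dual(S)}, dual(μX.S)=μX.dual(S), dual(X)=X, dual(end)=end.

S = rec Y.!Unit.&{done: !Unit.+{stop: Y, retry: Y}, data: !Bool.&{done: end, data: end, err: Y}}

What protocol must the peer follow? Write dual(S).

rec Y.?Unit.+{done: ?Unit.&{stop: Y, retry: Y}, data: ?Bool.+{done: end, data: end, err: Y}}

rec Y ↦ rec Y  (μ self-dual)
  !Unit ↦ ?Unit
    &{done,data} ↦ +{done,data}  (offer→select)
      case done:
        !Unit ↦ ?Unit
          +{stop,retry} ↦ &{stop,retry}  (internal→external)
            case stop:
              Y ↦ Y
            case retry:
              Y ↦ Y
      case data:
        !Bool ↦ ?Bool
          &{done,data,err} ↦ +{done,data,err}  (offer→select)
            case done:
              end ↦ end
            case data:
              end ↦ end
            case err:
              Y ↦ Y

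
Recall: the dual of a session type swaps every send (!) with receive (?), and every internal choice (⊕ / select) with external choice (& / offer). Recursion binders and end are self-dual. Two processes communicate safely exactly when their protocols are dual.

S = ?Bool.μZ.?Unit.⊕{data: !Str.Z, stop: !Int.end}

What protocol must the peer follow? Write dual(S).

?Bool ↦ !Bool
  μZ ↦ μZ  (binder kept)
    ?Unit ↦ !Unit
      ⊕{data,stop} ↦ &{data,stop}  (select→offer)
        case data:
          !Str ↦ ?Str
            dual(Z) = Z
        case stop:
          !Int ↦ ?Int
            dual(end) = end

!Bool.μZ.!Unit.&{data: ?Str.Z, stop: ?Int.end}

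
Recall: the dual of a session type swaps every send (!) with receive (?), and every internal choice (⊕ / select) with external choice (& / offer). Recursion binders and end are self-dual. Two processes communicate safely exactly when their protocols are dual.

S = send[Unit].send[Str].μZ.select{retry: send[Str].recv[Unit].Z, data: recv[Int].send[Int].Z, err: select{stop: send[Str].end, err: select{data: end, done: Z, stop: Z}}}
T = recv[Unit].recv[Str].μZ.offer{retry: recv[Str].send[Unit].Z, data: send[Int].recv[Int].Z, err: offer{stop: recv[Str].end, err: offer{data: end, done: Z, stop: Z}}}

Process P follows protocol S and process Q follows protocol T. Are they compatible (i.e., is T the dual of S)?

send[Unit] ‖ recv[Unit]  ✓
  send[Str] ‖ recv[Str]  ✓
    μZ ‖ μZ  ✓ (binder kept)
      select{retry,data,err} ‖ offer{retry,data,err}  ✓ labels match
        • retry:
          send[Str] ‖ recv[Str]  ✓
            recv[Unit] ‖ send[Unit]  ✓
              Z ‖ Z  ✓
        • data:
          recv[Int] ‖ send[Int]  ✓
            send[Int] ‖ recv[Int]  ✓
              Z ‖ Z  ✓
        • err:
          select{stop,err} ‖ offer{stop,err}  ✓ labels match
            • stop:
              send[Str] ‖ recv[Str]  ✓
                end ‖ end  ✓
            • err:
              select{data,done,stop} ‖ offer{data,done,stop}  ✓ labels match
                • data:
                  end ‖ end  ✓
                • done:
                  Z ‖ Z  ✓
                • stop:
                  Z ‖ Z  ✓

YES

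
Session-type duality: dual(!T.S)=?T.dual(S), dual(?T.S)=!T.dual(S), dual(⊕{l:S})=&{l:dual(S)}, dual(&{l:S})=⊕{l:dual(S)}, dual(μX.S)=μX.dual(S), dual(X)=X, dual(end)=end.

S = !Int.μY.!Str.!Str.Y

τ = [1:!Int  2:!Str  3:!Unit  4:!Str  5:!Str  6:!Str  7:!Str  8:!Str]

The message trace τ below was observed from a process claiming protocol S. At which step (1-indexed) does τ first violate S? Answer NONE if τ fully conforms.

3

step 1: !Int  ✓  residual = μY.…
step 2: !Str  ✓  residual = !Str.μY.…
step 3: got !Unit, protocol expects !Str  ✗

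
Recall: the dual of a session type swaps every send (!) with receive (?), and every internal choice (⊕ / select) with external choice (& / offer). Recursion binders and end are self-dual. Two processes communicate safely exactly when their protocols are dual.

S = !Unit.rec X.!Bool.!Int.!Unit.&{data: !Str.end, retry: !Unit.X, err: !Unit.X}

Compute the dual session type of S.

?Unit.rec X.?Bool.?Int.?Unit.+{data: ?Str.end, retry: ?Unit.X, err: ?Unit.X}

!Unit ↦ ?Unit
  rec X ↦ rec X  (rec unchanged)
    !Bool ↦ ?Bool
      !Int ↦ ?Int
        !Unit ↦ ?Unit
          &{data,retry,err} ↦ +{data,retry,err}  (&→⊕)
            [data]
              !Str ↦ ?Str
                end ↦ end
            [retry]
              !Unit ↦ ?Unit
                X ↦ X
            [err]
              !Unit ↦ ?Unit
                X ↦ X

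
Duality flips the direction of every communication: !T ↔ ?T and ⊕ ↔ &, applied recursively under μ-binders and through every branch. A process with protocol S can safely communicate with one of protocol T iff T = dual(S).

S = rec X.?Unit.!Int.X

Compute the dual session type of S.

rec X = rec X  (μ self-dual)
  ?Unit = !Unit
    !Int = ?Int
      X ↦ X

rec X.!Unit.?Int.X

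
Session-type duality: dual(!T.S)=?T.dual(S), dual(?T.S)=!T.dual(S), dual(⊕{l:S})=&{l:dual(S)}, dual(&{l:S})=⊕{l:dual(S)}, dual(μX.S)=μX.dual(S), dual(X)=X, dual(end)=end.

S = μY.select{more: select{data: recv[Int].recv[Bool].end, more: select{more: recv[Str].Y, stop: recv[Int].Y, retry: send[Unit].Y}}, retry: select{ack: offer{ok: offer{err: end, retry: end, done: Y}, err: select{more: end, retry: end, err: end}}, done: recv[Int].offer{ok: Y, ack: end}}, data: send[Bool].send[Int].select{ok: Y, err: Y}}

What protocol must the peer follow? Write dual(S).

μY = μY  (binder kept)
  select{more,retry,data} = offer{more,retry,data}  (⊕→&)
    • more:
      select{data,more} = offer{data,more}  (⊕→&)
        • data:
          recv[Int] = send[Int]
            recv[Bool] = send[Bool]
              dual(end) = end
        • more:
          select{more,stop,retry} = offer{more,stop,retry}  (⊕→&)
            • more:
              recv[Str] = send[Str]
                dual(Y) = Y
            • stop:
              recv[Int] = send[Int]
                dual(Y) = Y
            • retry:
              send[Unit] = recv[Unit]
                dual(Y) = Y
    • retry:
      select{ack,done} = offer{ack,done}  (⊕→&)
        • ack:
          offer{ok,err} = select{ok,err}  (external→internal)
            • ok:
              offer{err,retry,done} = select{err,retry,done}  (external→internal)
                • err:
                  dual(end) = end
                • retry:
                  dual(end) = end
                • done:
                  dual(Y) = Y
            • err:
              select{more,retry,err} = offer{more,retry,err}  (⊕→&)
                • more:
                  dual(end) = end
                • retry:
                  dual(end) = end
                • err:
                  dual(end) = end
        • done:
          recv[Int] = send[Int]
            offer{ok,ack} = select{ok,ack}  (external→internal)
              • ok:
                dual(Y) = Y
              • ack:
                dual(end) = end
    • data:
      send[Bool] = recv[Bool]
        send[Int] = recv[Int]
          select{ok,err} = offer{ok,err}  (⊕→&)
            • ok:
              dual(Y) = Y
            • err:
              dual(Y) = Y

μY.offer{more: offer{data: send[Int].send[Bool].end, more: offer{more: send[Str].Y, stop: send[Int].Y, retry: recv[Unit].Y}}, retry: offer{ack: select{ok: select{err: end, retry: end, done: Y}, err: offer{more: end, retry: end, err: end}}, done: send[Int].select{ok: Y, ack: end}}, data: recv[Bool].recv[Int].offer{ok: Y, err: Y}}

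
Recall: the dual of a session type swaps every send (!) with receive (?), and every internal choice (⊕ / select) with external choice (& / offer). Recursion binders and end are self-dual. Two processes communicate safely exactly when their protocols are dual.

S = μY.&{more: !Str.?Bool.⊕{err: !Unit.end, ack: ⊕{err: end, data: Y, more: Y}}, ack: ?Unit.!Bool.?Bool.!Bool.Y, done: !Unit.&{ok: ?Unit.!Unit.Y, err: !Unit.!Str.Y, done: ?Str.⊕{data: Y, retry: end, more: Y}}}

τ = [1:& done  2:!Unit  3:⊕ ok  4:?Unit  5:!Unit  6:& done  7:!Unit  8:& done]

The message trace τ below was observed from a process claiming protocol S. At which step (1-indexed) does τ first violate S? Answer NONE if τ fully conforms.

3

step 1: & done  match  state: !Unit.&{ok: ?Unit.!Unit.μY.…, err: !Unit.!Str.μY.…, done: ?Str.⊕{data: μY.…, retry: end, more: μY.…}}
step 2: !Unit  match  state: &{ok: ?Unit.!Unit.μY.…, err: !Unit.!Str.μY.…, done: ?Str.⊕{data: μY.…, retry: end, more: μY.…}}
step 3: got ⊕ ok, protocol expects & ok or & err or & done  ✗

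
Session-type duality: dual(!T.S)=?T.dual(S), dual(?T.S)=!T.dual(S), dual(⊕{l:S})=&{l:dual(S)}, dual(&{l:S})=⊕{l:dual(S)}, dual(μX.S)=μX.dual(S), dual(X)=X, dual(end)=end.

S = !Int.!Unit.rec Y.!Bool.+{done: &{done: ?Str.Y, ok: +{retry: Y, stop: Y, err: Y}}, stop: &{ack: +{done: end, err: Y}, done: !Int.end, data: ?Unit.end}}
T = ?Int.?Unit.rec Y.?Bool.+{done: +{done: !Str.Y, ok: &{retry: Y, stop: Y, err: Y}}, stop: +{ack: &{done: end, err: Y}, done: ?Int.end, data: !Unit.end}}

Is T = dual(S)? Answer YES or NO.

!Int vs ?Int  ✓
  !Unit vs ?Unit  ✓
    rec Y vs rec Y  ✓ (rec unchanged)
      !Bool vs ?Bool  ✓
        +{done,stop} vs +{done,stop}  ✗ choice polarity not flipped — not dual

NO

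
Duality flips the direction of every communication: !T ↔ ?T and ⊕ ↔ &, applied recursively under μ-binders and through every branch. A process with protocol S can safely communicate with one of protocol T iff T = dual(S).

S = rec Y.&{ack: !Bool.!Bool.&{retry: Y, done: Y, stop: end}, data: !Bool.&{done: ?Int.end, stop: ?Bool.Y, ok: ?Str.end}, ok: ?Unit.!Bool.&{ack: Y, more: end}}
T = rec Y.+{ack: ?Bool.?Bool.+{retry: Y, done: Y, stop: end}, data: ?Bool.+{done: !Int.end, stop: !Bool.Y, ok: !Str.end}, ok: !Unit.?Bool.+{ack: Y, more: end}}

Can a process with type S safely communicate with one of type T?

YES

rec Y | rec Y  ok (binder kept)
  &{ack,data,ok} | +{ack,data,ok}  ok same labels
    [ack]
      !Bool | ?Bool  ok
        !Bool | ?Bool  ok
          &{retry,done,stop} | +{retry,done,stop}  ok same labels
            [retry]
              Y | Y  ok
            [done]
              Y | Y  ok
            [stop]
              end | end  ok
    [data]
      !Bool | ?Bool  ok
        &{done,stop,ok} | +{done,stop,ok}  ok same labels
          [done]
            ?Int | !Int  ok
              end | end  ok
          [stop]
            ?Bool | !Bool  ok
              Y | Y  ok
          [ok]
            ?Str | !Str  ok
              end | end  ok
    [ok]
      ?Unit | !Unit  ok
        !Bool | ?Bool  ok
          &{ack,more} | +{ack,more}  ok same labels
            [ack]
              Y | Y  ok
            [more]
              end | end  ok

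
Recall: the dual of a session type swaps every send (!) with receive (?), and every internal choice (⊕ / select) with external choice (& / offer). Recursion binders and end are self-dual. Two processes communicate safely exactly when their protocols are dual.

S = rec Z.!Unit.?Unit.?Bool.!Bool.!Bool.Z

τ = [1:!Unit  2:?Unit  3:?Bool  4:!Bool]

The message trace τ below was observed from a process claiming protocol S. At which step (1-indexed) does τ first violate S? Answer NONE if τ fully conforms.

@1 !Unit  ✓  residual = ?Unit.?Bool.!Bool.!Bool.rec Z.…
@2 ?Unit  ✓  residual = ?Bool.!Bool.!Bool.rec Z.…
@3 ?Bool  ✓  residual = !Bool.!Bool.rec Z.…
@4 !Bool  ✓  residual = !Bool.rec Z.…
all 4 steps conform

NONE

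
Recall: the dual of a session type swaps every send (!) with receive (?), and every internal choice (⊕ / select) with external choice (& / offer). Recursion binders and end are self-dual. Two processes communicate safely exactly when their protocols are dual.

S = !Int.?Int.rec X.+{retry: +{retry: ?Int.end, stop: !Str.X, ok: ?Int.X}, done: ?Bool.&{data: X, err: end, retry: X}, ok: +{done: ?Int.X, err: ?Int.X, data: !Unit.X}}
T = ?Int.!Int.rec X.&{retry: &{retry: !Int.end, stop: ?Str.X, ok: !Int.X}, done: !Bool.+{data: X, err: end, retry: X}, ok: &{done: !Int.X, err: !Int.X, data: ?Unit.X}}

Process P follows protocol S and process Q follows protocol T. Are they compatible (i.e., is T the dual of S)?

!Int ‖ ?Int  match
  ?Int ‖ !Int  match
    rec X ‖ rec X  match (μ self-dual)
      +{retry,done,ok} ‖ &{retry,done,ok}  match labels match
        case retry:
          +{retry,stop,ok} ‖ &{retry,stop,ok}  match labels match
            case retry:
              ?Int ‖ !Int  match
                end ‖ end  match
            case stop:
              !Str ‖ ?Str  match
                X ‖ X  match
            case ok:
              ?Int ‖ !Int  match
                X ‖ X  match
        case done:
          ?Bool ‖ !Bool  match
            &{data,err,retry} ‖ +{data,err,retry}  match labels match
              case data:
                X ‖ X  match
              case err:
                end ‖ end  match
              case retry:
                X ‖ X  match
        case ok:
          +{done,err,data} ‖ &{done,err,data}  match labels match
            case done:
              ?Int ‖ !Int  match
                X ‖ X  match
            case err:
              ?Int ‖ !Int  match
                X ‖ X  match
            case data:
              !Unit ‖ ?Unit  match
                X ‖ X  match

YES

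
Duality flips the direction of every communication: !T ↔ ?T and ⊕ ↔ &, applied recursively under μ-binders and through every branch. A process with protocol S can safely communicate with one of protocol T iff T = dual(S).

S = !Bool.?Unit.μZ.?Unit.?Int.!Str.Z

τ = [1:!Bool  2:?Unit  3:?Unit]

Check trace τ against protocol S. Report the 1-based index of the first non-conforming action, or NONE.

NONE

@1 !Bool  ✓  residual = ?Unit.μZ.…
@2 ?Unit  ✓  residual = μZ.…
@3 ?Unit  ✓  residual = ?Int.!Str.μZ.…
trace exhausted — no violation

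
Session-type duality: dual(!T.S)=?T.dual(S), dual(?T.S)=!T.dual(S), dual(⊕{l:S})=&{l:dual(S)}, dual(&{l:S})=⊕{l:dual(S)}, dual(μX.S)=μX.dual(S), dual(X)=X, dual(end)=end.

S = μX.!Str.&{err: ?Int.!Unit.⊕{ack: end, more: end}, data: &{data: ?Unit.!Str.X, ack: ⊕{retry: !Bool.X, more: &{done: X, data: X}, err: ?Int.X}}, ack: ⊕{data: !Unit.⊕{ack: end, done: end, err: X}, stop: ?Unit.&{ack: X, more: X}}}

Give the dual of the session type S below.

μX = μX  (μ self-dual)
  !Str = ?Str
    &{err,data,ack} = ⊕{err,data,ack}  (offer→select)
      • err:
        ?Int = !Int
          !Unit = ?Unit
            ⊕{ack,more} = &{ack,more}  (internal→external)
              • ack:
                end self-dual
              • more:
                end self-dual
      • data:
        &{data,ack} = ⊕{data,ack}  (offer→select)
          • data:
            ?Unit = !Unit
              !Str = ?Str
                X self-dual
          • ack:
            ⊕{retry,more,err} = &{retry,more,err}  (internal→external)
              • retry:
                !Bool = ?Bool
                  X self-dual
              • more:
                &{done,data} = ⊕{done,data}  (offer→select)
                  • done:
                    X self-dual
                  • data:
                    X self-dual
              • err:
                ?Int = !Int
                  X self-dual
      • ack:
        ⊕{data,stop} = &{data,stop}  (internal→external)
          • data:
            !Unit = ?Unit
              ⊕{ack,done,err} = &{ack,done,err}  (internal→external)
                • ack:
                  end self-dual
                • done:
                  end self-dual
                • err:
                  X self-dual
          • stop:
            ?Unit = !Unit
              &{ack,more} = ⊕{ack,more}  (offer→select)
                • ack:
                  X self-dual
                • more:
                  X self-dual

μX.?Str.⊕{err: !Int.?Unit.&{ack: end, more: end}, data: ⊕{data: !Unit.?Str.X, ack: &{retry: ?Bool.X, more: ⊕{done: X, data: X}, err: !Int.X}}, ack: &{data: ?Unit.&{ack: end, done: end, err: X}, stop: !Unit.⊕{ack: X, more: X}}}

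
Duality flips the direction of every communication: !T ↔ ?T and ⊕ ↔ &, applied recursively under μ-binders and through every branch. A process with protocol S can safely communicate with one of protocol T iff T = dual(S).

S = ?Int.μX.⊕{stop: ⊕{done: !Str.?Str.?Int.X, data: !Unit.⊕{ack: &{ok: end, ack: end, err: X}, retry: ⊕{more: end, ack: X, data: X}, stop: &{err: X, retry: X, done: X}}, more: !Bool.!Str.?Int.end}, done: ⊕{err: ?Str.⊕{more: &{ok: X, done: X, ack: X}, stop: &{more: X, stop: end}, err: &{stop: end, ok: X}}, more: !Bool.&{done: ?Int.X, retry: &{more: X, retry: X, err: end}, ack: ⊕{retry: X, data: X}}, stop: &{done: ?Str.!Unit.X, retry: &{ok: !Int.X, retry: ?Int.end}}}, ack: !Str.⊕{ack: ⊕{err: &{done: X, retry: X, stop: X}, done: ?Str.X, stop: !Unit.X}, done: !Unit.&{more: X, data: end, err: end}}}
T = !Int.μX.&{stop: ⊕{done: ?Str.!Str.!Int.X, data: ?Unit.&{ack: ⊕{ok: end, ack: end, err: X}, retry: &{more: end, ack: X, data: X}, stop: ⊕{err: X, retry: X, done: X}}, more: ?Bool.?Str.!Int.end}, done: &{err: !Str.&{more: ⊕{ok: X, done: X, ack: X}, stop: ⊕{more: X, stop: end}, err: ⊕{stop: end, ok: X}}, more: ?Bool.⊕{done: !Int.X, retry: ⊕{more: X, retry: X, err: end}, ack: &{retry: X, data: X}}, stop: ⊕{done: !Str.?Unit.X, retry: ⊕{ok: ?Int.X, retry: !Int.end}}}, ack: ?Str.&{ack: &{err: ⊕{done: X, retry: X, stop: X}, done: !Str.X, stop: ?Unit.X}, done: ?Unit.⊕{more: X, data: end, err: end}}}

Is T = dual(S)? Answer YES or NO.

?Int ‖ !Int  ok
  μX ‖ μX  ok (binder kept)
    ⊕{stop,done,ack} ‖ &{stop,done,ack}  ok labels match
      case stop:
        ⊕{done,data,more} ‖ ⊕{done,data,more}  ✗ choice polarity not flipped — not dual

NO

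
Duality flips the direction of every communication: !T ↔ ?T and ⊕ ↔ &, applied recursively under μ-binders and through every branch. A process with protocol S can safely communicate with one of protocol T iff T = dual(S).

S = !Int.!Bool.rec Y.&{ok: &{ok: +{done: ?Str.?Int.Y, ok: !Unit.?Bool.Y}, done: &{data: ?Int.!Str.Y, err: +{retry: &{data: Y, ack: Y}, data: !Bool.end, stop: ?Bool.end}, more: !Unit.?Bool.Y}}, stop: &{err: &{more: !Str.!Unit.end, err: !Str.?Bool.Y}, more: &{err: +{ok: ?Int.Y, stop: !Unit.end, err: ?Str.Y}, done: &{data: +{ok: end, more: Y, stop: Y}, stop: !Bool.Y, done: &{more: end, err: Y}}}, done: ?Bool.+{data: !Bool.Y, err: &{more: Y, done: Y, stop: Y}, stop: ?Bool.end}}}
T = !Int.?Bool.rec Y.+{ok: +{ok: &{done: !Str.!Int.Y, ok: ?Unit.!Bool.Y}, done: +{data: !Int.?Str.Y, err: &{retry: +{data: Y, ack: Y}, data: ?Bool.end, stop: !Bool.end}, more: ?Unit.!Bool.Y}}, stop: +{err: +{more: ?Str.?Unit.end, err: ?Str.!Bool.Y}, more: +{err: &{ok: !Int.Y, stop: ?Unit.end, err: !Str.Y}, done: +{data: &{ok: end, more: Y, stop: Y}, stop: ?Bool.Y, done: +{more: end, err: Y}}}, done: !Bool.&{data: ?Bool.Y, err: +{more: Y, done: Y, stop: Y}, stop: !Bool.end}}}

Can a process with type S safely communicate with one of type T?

NO

!Int vs !Int  ✗ same direction on both sides — not dual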